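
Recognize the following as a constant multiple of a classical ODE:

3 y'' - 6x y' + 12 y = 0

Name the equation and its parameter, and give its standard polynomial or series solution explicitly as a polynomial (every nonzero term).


All three coefficients share the factor 3; dividing through by 3 gives  y'' - 2x y' + 4 y = 0.
This matches the Hermite equation y'' - 2x y' + 2n y = 0 with 2n = 4, so n = 2; the polynomial solution is H_2(x).
With y = sum_k a_k x^k, matching x^k gives (k+2)(k+1) a_{k+2} = 2(k - n) a_k = 2(k - 2) a_k. The right side vanishes at k = 2, so the series with the parity of 2 terminates at degree 2.
Standard normalization: leading coefficient of H_n is 2^n, so a_2 = 2^2 = 4. Work downward with a_k = (k+1)(k+2) a_{k+2} / (2(k - n)):
  a_0 = (1)(2)(4) / (2(0 - 2)) = 8/(-4) = -2
Hence H_2(x) = 4 x^2 - 2.

H_2(x); series = 4 x^2 - 2


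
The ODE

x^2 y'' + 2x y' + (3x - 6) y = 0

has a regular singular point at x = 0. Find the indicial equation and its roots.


Divide by x^2 to reach normal form y'' + P_1(x) y' + P_2(x) y = 0 with P_1(x) = 2/x and P_2(x) = 3/x - 6/x^2.
x = 0 is a singular point because the y'-coefficient 2/x has a pole at x = 0 and the y-coefficient 3/x - 6/x^2 has a pole at x = 0.
It is a regular singular point because x P_1(x) = p(x) = 2 and x^2 P_2(x) = q(x) = 3x - 6 are polynomials, hence analytic at x = 0.
p(0) = 2,  q(0) = -6.
Indicial equation: r(r-1) + p(0) r + q(0) = 0, i.e. r^2 + (p(0) - 1) r + q(0) = 0, i.e. r^2 + 1 r - 6 = 0.
Discriminant: (1)^2 - 4(-6) = 25, so r = (-1 ± 5)/2.
Solving: r_1 = 2, r_2 = -3.

indicial: r^2 + 1 r - 6 = 0; roots r_1 = 2, r_2 = -3


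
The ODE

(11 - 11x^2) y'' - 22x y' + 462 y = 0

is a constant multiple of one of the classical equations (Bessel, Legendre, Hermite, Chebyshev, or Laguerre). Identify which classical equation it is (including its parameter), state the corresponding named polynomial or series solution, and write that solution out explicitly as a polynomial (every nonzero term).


All three coefficients share the factor 11; dividing through by 11 gives  (1 - x^2) y'' - 2x y' + 42 y = 0.
This matches the Legendre equation (1 - x^2) y'' - 2x y' + n(n+1) y = 0 (note the -2x y' term) with n(n+1) = 42, so n = 6; the polynomial solution is P_6(x).
With y = sum_k a_k x^k, matching x^k gives (k+2)(k+1) a_{k+2} = [k(k+1) - n(n+1)] a_k = (k - 6)(k + 7) a_k. The right side vanishes at k = 6, so the series with the parity of 6 terminates at degree 6.
Standard normalization (P_n(1) = 1): leading coefficient (2n)!/(2^n (n!)^2) = 479001600/(64*518400) = 231/16, so a_6 = 231/16. Work downward with a_k = (k+1)(k+2) a_{k+2} / ((k - 6)(k + 7)):
  a_4 = (5)(6)(231/16) / ((4 - 6)(4 + 7)) = (3465/8)/(-22) = -315/16
  a_2 = (3)(4)(-315/16) / ((2 - 6)(2 + 7)) = (-945/4)/(-36) = 105/16
  a_0 = (1)(2)(105/16) / ((0 - 6)(0 + 7)) = (105/8)/(-42) = -5/16
Hence P_6(x) = 231 x^6/16 - 315 x^4/16 + 105 x^2/16 - 5/16.

P_6(x); series = 231 x^6/16 - 315 x^4/16 + 105 x^2/16 - 5/16


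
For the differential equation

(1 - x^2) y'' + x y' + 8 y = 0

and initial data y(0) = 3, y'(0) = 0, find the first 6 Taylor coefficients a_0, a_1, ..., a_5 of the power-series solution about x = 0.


Ansatz: y(x) = sum_{n>=0} a_n x^n, so y'(x) = sum_{n>=1} n a_n x^(n-1) and y''(x) = sum_{n>=2} n(n-1) a_n x^(n-2).
Substitute into P(x) y'' + Q(x) y' + R(x) y = 0 with P(x) = 1 - x^2, Q(x) = x, R(x) = 8, and match powers of x.
Initial conditions: a_0 = 3, a_1 = 0.
Setting the coefficient of each power of x to zero and solving order by order (substituting the coefficients already found):
  x^0: 2 a_2 + 8 a_0 = 0  ->  2 a_2 = -8 a_0 = -24  ->  a_2 = -12
  x^1: 6 a_3 + 9 a_1 = 0  ->  6 a_3 = -9 a_1 = 0  ->  a_3 = 0
  x^2: 12 a_4 + 8 a_2 = 0  ->  12 a_4 = -8 a_2 = 96  ->  a_4 = 8
  x^3: 20 a_5 + 5 a_3 = 0  ->  20 a_5 = -5 a_3 = 0  ->  a_5 = 0
Truncated series: y(x) = 3 - 12 x^2 + 8 x^4 + O(x^6).

a_0 = 3; a_1 = 0; a_2 = -12; a_3 = 0; a_4 = 8; a_5 = 0


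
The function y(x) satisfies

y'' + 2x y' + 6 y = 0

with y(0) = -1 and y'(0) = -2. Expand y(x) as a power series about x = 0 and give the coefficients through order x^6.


Ansatz: y(x) = sum_{n>=0} a_n x^n, so y'(x) = sum_{n>=1} n a_n x^(n-1) and y''(x) = sum_{n>=2} n(n-1) a_n x^(n-2).
Substitute into P(x) y'' + Q(x) y' + R(x) y = 0 with P(x) = 1, Q(x) = 2x, R(x) = 6, and match powers of x.
Initial conditions: a_0 = -1, a_1 = -2.
Setting the coefficient of each power of x to zero and solving order by order (substituting the coefficients already found):
  x^0: 2 a_2 + 6 a_0 = 0  ->  2 a_2 = -6 a_0 = 6  ->  a_2 = 3
  x^1: 6 a_3 + 8 a_1 = 0  ->  6 a_3 = -8 a_1 = 16  ->  a_3 = 8/3
  x^2: 12 a_4 + 10 a_2 = 0  ->  12 a_4 = -10 a_2 = -30  ->  a_4 = -5/2
  x^3: 20 a_5 + 12 a_3 = 0  ->  20 a_5 = -12 a_3 = -32  ->  a_5 = -8/5
  x^4: 30 a_6 + 14 a_4 = 0  ->  30 a_6 = -14 a_4 = 35  ->  a_6 = 7/6
Truncated series: y(x) = -1 - 2 x + 3 x^2 + (8/3) x^3 - (5/2) x^4 - (8/5) x^5 + (7/6) x^6 + O(x^7).

a_0 = -1; a_1 = -2; a_2 = 3; a_3 = 8/3; a_4 = -5/2; a_5 = -8/5; a_6 = 7/6


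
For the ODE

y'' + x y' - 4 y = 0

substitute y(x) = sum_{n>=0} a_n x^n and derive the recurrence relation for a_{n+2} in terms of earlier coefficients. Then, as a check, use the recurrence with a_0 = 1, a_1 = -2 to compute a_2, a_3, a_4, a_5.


Substitute y = sum_n a_n x^n.
y''(x) has coefficient (n+2)(n+1) a_{n+2} at x^n;
x y'(x) has coefficient n a_n at x^n (shift);
-4 y(x) has coefficient -4 a_n at x^n.
Matching x^n: (n+2)(n+1) a_{n+2} + (n - 4) a_n = 0.
Thus a_{n+2} = (-n + 4) / ((n+1)(n+2)) * a_n.

Check with a_0 = 1, a_1 = -2 (apply the recurrence for n = 0, 1, 2, 3): a_0 = 1, a_1 = -2, a_2 = 2, a_3 = -1, a_4 = 1/3, a_5 = -1/20.

a_(n+2) = (-n + 4) / ((n+1)(n+2)) * a_n; check: a_0 = 1, a_1 = -2, a_2 = 2, a_3 = -1, a_4 = 1/3, a_5 = -1/20


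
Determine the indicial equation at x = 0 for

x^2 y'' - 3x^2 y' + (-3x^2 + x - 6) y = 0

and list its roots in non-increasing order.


Divide by x^2 to reach normal form y'' + P_1(x) y' + P_2(x) y = 0 with P_1(x) = -3 and P_2(x) = -3 + 1/x - 6/x^2.
x = 0 is a singular point because the y-coefficient -3 + 1/x - 6/x^2 has a pole at x = 0.
It is a regular singular point because x P_1(x) = p(x) = -3x and x^2 P_2(x) = q(x) = -3x^2 + x - 6 are polynomials, hence analytic at x = 0.
p(0) = 0,  q(0) = -6.
Indicial equation: r(r-1) + p(0) r + q(0) = 0, i.e. r^2 + (p(0) - 1) r + q(0) = 0, i.e. r^2 - 1 r - 6 = 0.
Discriminant: (-1)^2 - 4(-6) = 25, so r = (1 ± 5)/2.
Solving: r_1 = 3, r_2 = -2.

indicial: r^2 - 1 r - 6 = 0; roots r_1 = 3, r_2 = -2


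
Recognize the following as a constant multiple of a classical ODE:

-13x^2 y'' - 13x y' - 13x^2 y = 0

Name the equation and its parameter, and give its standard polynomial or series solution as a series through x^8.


All three coefficients share the factor -13; dividing through by -13 gives  x^2 y'' + x y' + x^2 y = 0.
This matches the Bessel equation x^2 y'' + x y' + (x^2 - nu^2) y = 0 with nu^2 = 0, so nu = 0; the solution bounded at x = 0 is J_0(x).
Frobenius at x = 0: indicial roots ±nu; for r = nu the recurrence k(k + 2nu) c_k = -c_{k-2} gives the standard series J_nu(x) = sum_{k>=0} (-1)^k / (k! (k+nu)!) (x/2)^(2k+nu). Evaluate the first 5 terms:
  k = 0: (-1)^0 / (0! * 0! * 2^0) x^0 = 1/(1*1*1) x^0 = (1) x^0
  k = 1: (-1)^1 / (1! * 1! * 2^2) x^2 = -1/(1*1*4) x^2 = (-1/4) x^2
  k = 2: (-1)^2 / (2! * 2! * 2^4) x^4 = 1/(2*2*16) x^4 = (1/64) x^4
  k = 3: (-1)^3 / (3! * 3! * 2^6) x^6 = -1/(6*6*64) x^6 = (-1/2304) x^6
  k = 4: (-1)^4 / (4! * 4! * 2^8) x^8 = 1/(24*24*256) x^8 = (1/147456) x^8
Hence J_0(x) = x^8/147456 - x^6/2304 + x^4/64 - x^2/4 + 1 + ....

J_0(x); series = x^8/147456 - x^6/2304 + x^4/64 - x^2/4 + 1


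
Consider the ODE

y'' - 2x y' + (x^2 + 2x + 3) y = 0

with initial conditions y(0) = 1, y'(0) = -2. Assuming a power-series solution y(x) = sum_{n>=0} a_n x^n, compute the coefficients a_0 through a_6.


Ansatz: y(x) = sum_{n>=0} a_n x^n, so y'(x) = sum_{n>=1} n a_n x^(n-1) and y''(x) = sum_{n>=2} n(n-1) a_n x^(n-2).
Substitute into P(x) y'' + Q(x) y' + R(x) y = 0 with P(x) = 1, Q(x) = -2x, R(x) = x^2 + 2x + 3, and match powers of x.
Initial conditions: a_0 = 1, a_1 = -2.
Setting the coefficient of each power of x to zero and solving order by order (substituting the coefficients already found):
  x^0: 2 a_2 + 3 a_0 = 0  ->  2 a_2 = -3 a_0 = -3  ->  a_2 = -3/2
  x^1: 6 a_3 + a_1 + 2 a_0 = 0  ->  6 a_3 = -a_1 - 2 a_0 = 0  ->  a_3 = 0
  x^2: 12 a_4 - a_2 + 2 a_1 + a_0 = 0  ->  12 a_4 = a_2 - 2 a_1 - a_0 = 3/2  ->  a_4 = 1/8
  x^3: 20 a_5 - 3 a_3 + 2 a_2 + a_1 = 0  ->  20 a_5 = 3 a_3 - 2 a_2 - a_1 = 5  ->  a_5 = 1/4
  x^4: 30 a_6 - 5 a_4 + 2 a_3 + a_2 = 0  ->  30 a_6 = 5 a_4 - 2 a_3 - a_2 = 17/8  ->  a_6 = 17/240
Truncated series: y(x) = 1 - 2 x - (3/2) x^2 + (1/8) x^4 + (1/4) x^5 + (17/240) x^6 + O(x^7).

a_0 = 1; a_1 = -2; a_2 = -3/2; a_3 = 0; a_4 = 1/8; a_5 = 1/4; a_6 = 17/240


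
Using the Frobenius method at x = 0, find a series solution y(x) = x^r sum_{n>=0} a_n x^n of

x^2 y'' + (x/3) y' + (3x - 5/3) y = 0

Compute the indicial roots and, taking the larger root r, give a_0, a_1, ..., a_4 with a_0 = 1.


Write in Frobenius form y'' + (p(x)/x) y' + (q(x)/x^2) y = 0:
  p(x) = 1/3,  q(x) = 3x - 5/3.
Indicial equation: r(r-1) + (1/3) r + (-5/3) = 0 -> roots r_1 = 5/3, r_2 = -1.
Take r = r_1 = 5/3. Let y(x) = x^r sum_{n>=0} a_n x^n with a_0 = 1.
Substitute y = x^r sum a_n x^n and match x^{r+n}. The recurrence is
  D(n) a_n + 3 a_{n-1} = 0,  where D(n) = (r+n)(r+n-1) + (1/3)(r+n) + (-5/3).
  a_n = -3 / D(n) * a_{n-1}.
Since the indicial polynomial factors as (r - r_1)(r - r_2), D(n) = (r_1 + n - r_1)(r_1 + n - r_2) = n(n + 8/3).
Evaluating step by step (a_0 = 1):
  n = 1: D(1) = 1(1 + 8/3) = 11/3; numerator = -3(1) = -3; a_1 = (-3)/(11/3) = -9/11
  n = 2: D(2) = 2(2 + 8/3) = 28/3; numerator = -3(-9/11) = 27/11; a_2 = (27/11)/(28/3) = 81/308
  n = 3: D(3) = 3(3 + 8/3) = 17; numerator = -3(81/308) = -243/308; a_3 = (-243/308)/(17) = -243/5236
  n = 4: D(4) = 4(4 + 8/3) = 80/3; numerator = -3(-243/5236) = 729/5236; a_4 = (729/5236)/(80/3) = 2187/418880

r = 5/3; a_0 = 1; a_1 = -9/11; a_2 = 81/308; a_3 = -243/5236; a_4 = 2187/418880


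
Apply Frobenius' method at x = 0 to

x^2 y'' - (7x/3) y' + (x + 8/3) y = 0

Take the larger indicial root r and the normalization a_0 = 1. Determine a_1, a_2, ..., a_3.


Write in Frobenius form y'' + (p(x)/x) y' + (q(x)/x^2) y = 0:
  p(x) = -7/3,  q(x) = x + 8/3.
Indicial equation: r(r-1) + (-7/3) r + (8/3) = 0 -> roots r_1 = 2, r_2 = 4/3.
Take r = r_1 = 2. Let y(x) = x^r sum_{n>=0} a_n x^n with a_0 = 1.
Substitute y = x^r sum a_n x^n and match x^{r+n}. The recurrence is
  D(n) a_n + 1 a_{n-1} = 0,  where D(n) = (r+n)(r+n-1) + (-7/3)(r+n) + (8/3).
  a_n = -1 / D(n) * a_{n-1}.
Since the indicial polynomial factors as (r - r_1)(r - r_2), D(n) = (r_1 + n - r_1)(r_1 + n - r_2) = n(n + 2/3).
Evaluating step by step (a_0 = 1):
  n = 1: D(1) = 1(1 + 2/3) = 5/3; numerator = -1(1) = -1; a_1 = (-1)/(5/3) = -3/5
  n = 2: D(2) = 2(2 + 2/3) = 16/3; numerator = -1(-3/5) = 3/5; a_2 = (3/5)/(16/3) = 9/80
  n = 3: D(3) = 3(3 + 2/3) = 11; numerator = -1(9/80) = -9/80; a_3 = (-9/80)/(11) = -9/880

r = 2; a_0 = 1; a_1 = -3/5; a_2 = 9/80; a_3 = -9/880


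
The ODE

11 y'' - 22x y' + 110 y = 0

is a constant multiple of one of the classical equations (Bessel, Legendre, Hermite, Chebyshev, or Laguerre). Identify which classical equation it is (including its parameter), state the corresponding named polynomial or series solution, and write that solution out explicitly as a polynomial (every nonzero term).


All three coefficients share the factor 11; dividing through by 11 gives  y'' - 2x y' + 10 y = 0.
This matches the Hermite equation y'' - 2x y' + 2n y = 0 with 2n = 10, so n = 5; the polynomial solution is H_5(x).
With y = sum_k a_k x^k, matching x^k gives (k+2)(k+1) a_{k+2} = 2(k - n) a_k = 2(k - 5) a_k. The right side vanishes at k = 5, so the series with the parity of 5 terminates at degree 5.
Standard normalization: leading coefficient of H_n is 2^n, so a_5 = 2^5 = 32. Work downward with a_k = (k+1)(k+2) a_{k+2} / (2(k - n)):
  a_3 = (4)(5)(32) / (2(3 - 5)) = 640/(-4) = -160
  a_1 = (2)(3)(-160) / (2(1 - 5)) = -960/(-8) = 120
Hence H_5(x) = 32 x^5 - 160 x^3 + 120 x.

H_5(x); series = 32 x^5 - 160 x^3 + 120 x


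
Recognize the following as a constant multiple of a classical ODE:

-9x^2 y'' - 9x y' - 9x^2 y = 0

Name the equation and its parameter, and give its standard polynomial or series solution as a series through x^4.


All three coefficients share the factor -9; dividing through by -9 gives  x^2 y'' + x y' + x^2 y = 0.
This matches the Bessel equation x^2 y'' + x y' + (x^2 - nu^2) y = 0 with nu^2 = 0, so nu = 0; the solution bounded at x = 0 is J_0(x).
Frobenius at x = 0: indicial roots ±nu; for r = nu the recurrence k(k + 2nu) c_k = -c_{k-2} gives the standard series J_nu(x) = sum_{k>=0} (-1)^k / (k! (k+nu)!) (x/2)^(2k+nu). Evaluate the first 3 terms:
  k = 0: (-1)^0 / (0! * 0! * 2^0) x^0 = 1/(1*1*1) x^0 = (1) x^0
  k = 1: (-1)^1 / (1! * 1! * 2^2) x^2 = -1/(1*1*4) x^2 = (-1/4) x^2
  k = 2: (-1)^2 / (2! * 2! * 2^4) x^4 = 1/(2*2*16) x^4 = (1/64) x^4
Hence J_0(x) = x^4/64 - x^2/4 + 1 + ....

J_0(x); series = x^4/64 - x^2/4 + 1


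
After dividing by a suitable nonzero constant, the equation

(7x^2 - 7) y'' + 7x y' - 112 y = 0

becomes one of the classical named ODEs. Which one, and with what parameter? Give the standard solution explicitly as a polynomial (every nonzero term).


All three coefficients share the factor -7; dividing through by -7 gives  (1 - x^2) y'' - x y' + 16 y = 0.
This matches the Chebyshev equation (1 - x^2) y'' - x y' + n^2 y = 0 (note the -x y' term, not -2x y') with n^2 = 16, so n = 4; the polynomial solution is T_4(x).
With y = sum_k a_k x^k, matching x^k gives (k+2)(k+1) a_{k+2} = (k^2 - n^2) a_k = (k - 4)(k + 4) a_k. The right side vanishes at k = 4, so the series with the parity of 4 terminates at degree 4.
Standard normalization: leading coefficient of T_n is 2^(n-1), so a_4 = 2^3 = 8. Work downward with a_k = (k+1)(k+2) a_{k+2} / ((k - 4)(k + 4)):
  a_2 = (3)(4)(8) / ((2 - 4)(2 + 4)) = 96/(-12) = -8
  a_0 = (1)(2)(-8) / ((0 - 4)(0 + 4)) = -16/(-16) = 1
Hence T_4(x) = 8 x^4 - 8 x^2 + 1.

T_4(x); series = 8 x^4 - 8 x^2 + 1


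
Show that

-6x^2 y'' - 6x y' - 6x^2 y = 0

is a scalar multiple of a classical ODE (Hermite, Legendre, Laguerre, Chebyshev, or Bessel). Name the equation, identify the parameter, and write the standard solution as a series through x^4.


All three coefficients share the factor -6; dividing through by -6 gives  x^2 y'' + x y' + x^2 y = 0.
This matches the Bessel equation x^2 y'' + x y' + (x^2 - nu^2) y = 0 with nu^2 = 0, so nu = 0; the solution bounded at x = 0 is J_0(x).
Frobenius at x = 0: indicial roots ±nu; for r = nu the recurrence k(k + 2nu) c_k = -c_{k-2} gives the standard series J_nu(x) = sum_{k>=0} (-1)^k / (k! (k+nu)!) (x/2)^(2k+nu). Evaluate the first 3 terms:
  k = 0: (-1)^0 / (0! * 0! * 2^0) x^0 = 1/(1*1*1) x^0 = (1) x^0
  k = 1: (-1)^1 / (1! * 1! * 2^2) x^2 = -1/(1*1*4) x^2 = (-1/4) x^2
  k = 2: (-1)^2 / (2! * 2! * 2^4) x^4 = 1/(2*2*16) x^4 = (1/64) x^4
Hence J_0(x) = x^4/64 - x^2/4 + 1 + ....

J_0(x); series = x^4/64 - x^2/4 + 1


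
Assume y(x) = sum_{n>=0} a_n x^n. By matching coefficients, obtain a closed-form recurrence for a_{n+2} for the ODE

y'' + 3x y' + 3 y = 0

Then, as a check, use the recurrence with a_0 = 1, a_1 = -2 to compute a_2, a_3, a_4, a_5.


Substitute y = sum_n a_n x^n.
y''(x) has coefficient (n+2)(n+1) a_{n+2} at x^n;
3 x y'(x) has coefficient 3 n a_n at x^n (shift);
3 y(x) has coefficient 3 a_n at x^n.
Matching x^n: (n+2)(n+1) a_{n+2} + (3n + 3) a_n = 0.
Thus a_{n+2} = (-3n - 3) / ((n+1)(n+2)) * a_n.

Check with a_0 = 1, a_1 = -2 (apply the recurrence for n = 0, 1, 2, 3): a_0 = 1, a_1 = -2, a_2 = -3/2, a_3 = 2, a_4 = 9/8, a_5 = -6/5.

a_(n+2) = (-3n - 3) / ((n+1)(n+2)) * a_n; check: a_0 = 1, a_1 = -2, a_2 = -3/2, a_3 = 2, a_4 = 9/8, a_5 = -6/5


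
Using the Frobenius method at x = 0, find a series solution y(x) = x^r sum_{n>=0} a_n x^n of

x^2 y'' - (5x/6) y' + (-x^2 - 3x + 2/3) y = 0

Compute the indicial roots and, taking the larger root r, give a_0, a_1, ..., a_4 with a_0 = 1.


Write in Frobenius form y'' + (p(x)/x) y' + (q(x)/x^2) y = 0:
  p(x) = -5/6,  q(x) = -x^2 - 3x + 2/3.
Indicial equation: r(r-1) + (-5/6) r + (2/3) = 0 -> roots r_1 = 4/3, r_2 = 1/2.
Take r = r_1 = 4/3. Let y(x) = x^r sum_{n>=0} a_n x^n with a_0 = 1.
Substitute y = x^r sum a_n x^n and match x^{r+n}. The recurrence is
  D(n) a_n - 3 a_{n-1} - 1 a_{n-2} = 0,  where D(n) = (r+n)(r+n-1) + (-5/6)(r+n) + (2/3).
  a_n = [3 a_{n-1} + 1 a_{n-2}] / D(n).
Since the indicial polynomial factors as (r - r_1)(r - r_2), D(n) = (r_1 + n - r_1)(r_1 + n - r_2) = n(n + 5/6).
Evaluating step by step (a_0 = 1):
  n = 1: D(1) = 1(1 + 5/6) = 11/6; numerator = 3(1) = 3; a_1 = (3)/(11/6) = 18/11
  n = 2: D(2) = 2(2 + 5/6) = 17/3; numerator = 3(18/11) + 1(1) = 65/11; a_2 = (65/11)/(17/3) = 195/187
  n = 3: D(3) = 3(3 + 5/6) = 23/2; numerator = 3(195/187) + 1(18/11) = 81/17; a_3 = (81/17)/(23/2) = 162/391
  n = 4: D(4) = 4(4 + 5/6) = 58/3; numerator = 3(162/391) + 1(195/187) = 9831/4301; a_4 = (9831/4301)/(58/3) = 1017/8602

r = 4/3; a_0 = 1; a_1 = 18/11; a_2 = 195/187; a_3 = 162/391; a_4 = 1017/8602


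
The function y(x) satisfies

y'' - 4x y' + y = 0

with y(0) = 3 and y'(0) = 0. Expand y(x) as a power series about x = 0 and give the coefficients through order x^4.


Ansatz: y(x) = sum_{n>=0} a_n x^n, so y'(x) = sum_{n>=1} n a_n x^(n-1) and y''(x) = sum_{n>=2} n(n-1) a_n x^(n-2).
Substitute into P(x) y'' + Q(x) y' + R(x) y = 0 with P(x) = 1, Q(x) = -4x, R(x) = 1, and match powers of x.
Initial conditions: a_0 = 3, a_1 = 0.
Setting the coefficient of each power of x to zero and solving order by order (substituting the coefficients already found):
  x^0: 2 a_2 + a_0 = 0  ->  2 a_2 = -a_0 = -3  ->  a_2 = -3/2
  x^1: 6 a_3 - 3 a_1 = 0  ->  6 a_3 = 3 a_1 = 0  ->  a_3 = 0
  x^2: 12 a_4 - 7 a_2 = 0  ->  12 a_4 = 7 a_2 = -21/2  ->  a_4 = -7/8
Truncated series: y(x) = 3 - (3/2) x^2 - (7/8) x^4 + O(x^5).

a_0 = 3; a_1 = 0; a_2 = -3/2; a_3 = 0; a_4 = -7/8


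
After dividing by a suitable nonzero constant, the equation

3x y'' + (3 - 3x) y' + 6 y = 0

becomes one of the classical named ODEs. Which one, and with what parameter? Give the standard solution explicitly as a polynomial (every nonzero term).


All three coefficients share the factor 3; dividing through by 3 gives  x y'' + (1 - x) y' + 2 y = 0.
This matches the Laguerre equation x y'' + (1 - x) y' + n y = 0 with n = 2; the polynomial solution is L_2(x).
With y = sum_k a_k x^k, matching x^k gives (k+1)k a_{k+1} + (k+1) a_{k+1} - k a_k + n a_k = 0, i.e. (k+1)^2 a_{k+1} = (k - n) a_k = (k - 2) a_k. The right side vanishes at k = 2, so the series terminates at degree 2.
Standard normalization L_n(0) = 1 gives a_0 = 1. Work upward with a_{k+1} = (k - 2) a_k / (k+1)^2:
  a_1 = (0 - 2)(1) / 1^2 = -2/1 = -2
  a_2 = (1 - 2)(-2) / 2^2 = 2/4 = 1/2
Hence L_2(x) = x^2/2 - 2 x + 1.

L_2(x); series = x^2/2 - 2 x + 1


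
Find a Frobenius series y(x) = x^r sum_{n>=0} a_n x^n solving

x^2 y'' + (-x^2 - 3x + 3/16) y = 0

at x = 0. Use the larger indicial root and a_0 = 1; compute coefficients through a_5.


Write in Frobenius form y'' + (p(x)/x) y' + (q(x)/x^2) y = 0:
  p(x) = 0,  q(x) = -x^2 - 3x + 3/16.
Indicial equation: r(r-1) + (0) r + (3/16) = 0 -> roots r_1 = 3/4, r_2 = 1/4.
Take r = r_1 = 3/4. Let y(x) = x^r sum_{n>=0} a_n x^n with a_0 = 1.
Substitute y = x^r sum a_n x^n and match x^{r+n}. The recurrence is
  D(n) a_n - 3 a_{n-1} - 1 a_{n-2} = 0,  where D(n) = (r+n)(r+n-1) + (0)(r+n) + (3/16).
  a_n = [3 a_{n-1} + 1 a_{n-2}] / D(n).
Since the indicial polynomial factors as (r - r_1)(r - r_2), D(n) = (r_1 + n - r_1)(r_1 + n - r_2) = n(n + 1/2).
Evaluating step by step (a_0 = 1):
  n = 1: D(1) = 1(1 + 1/2) = 3/2; numerator = 3(1) = 3; a_1 = (3)/(3/2) = 2
  n = 2: D(2) = 2(2 + 1/2) = 5; numerator = 3(2) + 1(1) = 7; a_2 = (7)/(5) = 7/5
  n = 3: D(3) = 3(3 + 1/2) = 21/2; numerator = 3(7/5) + 1(2) = 31/5; a_3 = (31/5)/(21/2) = 62/105
  n = 4: D(4) = 4(4 + 1/2) = 18; numerator = 3(62/105) + 1(7/5) = 111/35; a_4 = (111/35)/(18) = 37/210
  n = 5: D(5) = 5(5 + 1/2) = 55/2; numerator = 3(37/210) + 1(62/105) = 47/42; a_5 = (47/42)/(55/2) = 47/1155

r = 3/4; a_0 = 1; a_1 = 2; a_2 = 7/5; a_3 = 62/105; a_4 = 37/210; a_5 = 47/1155


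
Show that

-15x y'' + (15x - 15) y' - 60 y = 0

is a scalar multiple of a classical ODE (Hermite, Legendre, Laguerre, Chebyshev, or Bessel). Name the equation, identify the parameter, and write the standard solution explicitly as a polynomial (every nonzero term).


All three coefficients share the factor -15; dividing through by -15 gives  x y'' + (1 - x) y' + 4 y = 0.
This matches the Laguerre equation x y'' + (1 - x) y' + n y = 0 with n = 4; the polynomial solution is L_4(x).
With y = sum_k a_k x^k, matching x^k gives (k+1)k a_{k+1} + (k+1) a_{k+1} - k a_k + n a_k = 0, i.e. (k+1)^2 a_{k+1} = (k - n) a_k = (k - 4) a_k. The right side vanishes at k = 4, so the series terminates at degree 4.
Standard normalization L_n(0) = 1 gives a_0 = 1. Work upward with a_{k+1} = (k - 4) a_k / (k+1)^2:
  a_1 = (0 - 4)(1) / 1^2 = -4/1 = -4
  a_2 = (1 - 4)(-4) / 2^2 = 12/4 = 3
  a_3 = (2 - 4)(3) / 3^2 = -6/9 = -2/3
  a_4 = (3 - 4)(-2/3) / 4^2 = (2/3)/16 = 1/24
Hence L_4(x) = x^4/24 - 2 x^3/3 + 3 x^2 - 4 x + 1.

L_4(x); series = x^4/24 - 2 x^3/3 + 3 x^2 - 4 x + 1


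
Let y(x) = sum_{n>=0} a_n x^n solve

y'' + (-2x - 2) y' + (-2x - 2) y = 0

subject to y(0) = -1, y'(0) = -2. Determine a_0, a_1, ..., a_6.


Ansatz: y(x) = sum_{n>=0} a_n x^n, so y'(x) = sum_{n>=1} n a_n x^(n-1) and y''(x) = sum_{n>=2} n(n-1) a_n x^(n-2).
Substitute into P(x) y'' + Q(x) y' + R(x) y = 0 with P(x) = 1, Q(x) = -2x - 2, R(x) = -2x - 2, and match powers of x.
Initial conditions: a_0 = -1, a_1 = -2.
Setting the coefficient of each power of x to zero and solving order by order (substituting the coefficients already found):
  x^0: 2 a_2 - 2 a_1 - 2 a_0 = 0  ->  2 a_2 = 2 a_1 + 2 a_0 = -6  ->  a_2 = -3
  x^1: 6 a_3 - 4 a_2 - 4 a_1 - 2 a_0 = 0  ->  6 a_3 = 4 a_2 + 4 a_1 + 2 a_0 = -22  ->  a_3 = -11/3
  x^2: 12 a_4 - 6 a_3 - 6 a_2 - 2 a_1 = 0  ->  12 a_4 = 6 a_3 + 6 a_2 + 2 a_1 = -44  ->  a_4 = -11/3
  x^3: 20 a_5 - 8 a_4 - 8 a_3 - 2 a_2 = 0  ->  20 a_5 = 8 a_4 + 8 a_3 + 2 a_2 = -194/3  ->  a_5 = -97/30
  x^4: 30 a_6 - 10 a_5 - 10 a_4 - 2 a_3 = 0  ->  30 a_6 = 10 a_5 + 10 a_4 + 2 a_3 = -229/3  ->  a_6 = -229/90
Truncated series: y(x) = -1 - 2 x - 3 x^2 - (11/3) x^3 - (11/3) x^4 - (97/30) x^5 - (229/90) x^6 + O(x^7).

a_0 = -1; a_1 = -2; a_2 = -3; a_3 = -11/3; a_4 = -11/3; a_5 = -97/30; a_6 = -229/90


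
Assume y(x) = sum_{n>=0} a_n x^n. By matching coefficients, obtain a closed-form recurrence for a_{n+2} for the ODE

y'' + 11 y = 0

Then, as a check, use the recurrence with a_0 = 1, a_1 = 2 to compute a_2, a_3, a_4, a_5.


Substitute y = sum_n a_n x^n into y'' + (const) y = 0.
y''(x) = sum_{n>=0} (n+2)(n+1) a_{n+2} x^n.
The ODE becomes sum_n [(n+2)(n+1) a_{n+2} + 11 a_n] x^n = 0.
Setting each coefficient to zero gives the recurrence:
  (n+2)(n+1) a_{n+2} + 11 a_n = 0,
  a_{n+2} = -11 / ((n+1)(n+2)) a_n.

Check with a_0 = 1, a_1 = 2 (apply the recurrence for n = 0, 1, 2, 3): a_0 = 1, a_1 = 2, a_2 = -11/2, a_3 = -11/3, a_4 = 121/24, a_5 = 121/60.

a_{n+2} = -11/((n+1)(n+2)) * a_n; check: a_0 = 1, a_1 = 2, a_2 = -11/2, a_3 = -11/3, a_4 = 121/24, a_5 = 121/60


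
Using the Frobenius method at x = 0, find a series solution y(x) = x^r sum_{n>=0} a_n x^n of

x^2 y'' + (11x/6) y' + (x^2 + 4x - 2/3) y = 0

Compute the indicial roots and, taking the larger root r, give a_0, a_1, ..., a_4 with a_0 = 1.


Write in Frobenius form y'' + (p(x)/x) y' + (q(x)/x^2) y = 0:
  p(x) = 11/6,  q(x) = x^2 + 4x - 2/3.
Indicial equation: r(r-1) + (11/6) r + (-2/3) = 0 -> roots r_1 = 1/2, r_2 = -4/3.
Take r = r_1 = 1/2. Let y(x) = x^r sum_{n>=0} a_n x^n with a_0 = 1.
Substitute y = x^r sum a_n x^n and match x^{r+n}. The recurrence is
  D(n) a_n + 4 a_{n-1} + 1 a_{n-2} = 0,  where D(n) = (r+n)(r+n-1) + (11/6)(r+n) + (-2/3).
  a_n = [-4 a_{n-1} - 1 a_{n-2}] / D(n).
Since the indicial polynomial factors as (r - r_1)(r - r_2), D(n) = (r_1 + n - r_1)(r_1 + n - r_2) = n(n + 11/6).
Evaluating step by step (a_0 = 1):
  n = 1: D(1) = 1(1 + 11/6) = 17/6; numerator = -4(1) = -4; a_1 = (-4)/(17/6) = -24/17
  n = 2: D(2) = 2(2 + 11/6) = 23/3; numerator = -4(-24/17) - 1(1) = 79/17; a_2 = (79/17)/(23/3) = 237/391
  n = 3: D(3) = 3(3 + 11/6) = 29/2; numerator = -4(237/391) - 1(-24/17) = -396/391; a_3 = (-396/391)/(29/2) = -792/11339
  n = 4: D(4) = 4(4 + 11/6) = 70/3; numerator = -4(-792/11339) - 1(237/391) = -3705/11339; a_4 = (-3705/11339)/(70/3) = -2223/158746

r = 1/2; a_0 = 1; a_1 = -24/17; a_2 = 237/391; a_3 = -792/11339; a_4 = -2223/158746


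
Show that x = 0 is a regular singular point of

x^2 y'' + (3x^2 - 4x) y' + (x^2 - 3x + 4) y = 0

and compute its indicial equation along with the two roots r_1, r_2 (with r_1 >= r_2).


Divide by x^2 to reach normal form y'' + P_1(x) y' + P_2(x) y = 0 with P_1(x) = 3 - 4/x and P_2(x) = 1 - 3/x + 4/x^2.
x = 0 is a singular point because the y'-coefficient 3 - 4/x has a pole at x = 0 and the y-coefficient 1 - 3/x + 4/x^2 has a pole at x = 0.
It is a regular singular point because x P_1(x) = p(x) = 3x - 4 and x^2 P_2(x) = q(x) = x^2 - 3x + 4 are polynomials, hence analytic at x = 0.
p(0) = -4,  q(0) = 4.
Indicial equation: r(r-1) + p(0) r + q(0) = 0, i.e. r^2 + (p(0) - 1) r + q(0) = 0, i.e. r^2 - 5 r + 4 = 0.
Discriminant: (-5)^2 - 4(4) = 9, so r = (5 ± 3)/2.
Solving: r_1 = 4, r_2 = 1.

indicial: r^2 - 5 r + 4 = 0; roots r_1 = 4, r_2 = 1


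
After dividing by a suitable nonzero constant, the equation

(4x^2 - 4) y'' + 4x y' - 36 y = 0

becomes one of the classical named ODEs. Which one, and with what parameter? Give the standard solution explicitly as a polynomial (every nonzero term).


All three coefficients share the factor -4; dividing through by -4 gives  (1 - x^2) y'' - x y' + 9 y = 0.
This matches the Chebyshev equation (1 - x^2) y'' - x y' + n^2 y = 0 (note the -x y' term, not -2x y') with n^2 = 9, so n = 3; the polynomial solution is T_3(x).
With y = sum_k a_k x^k, matching x^k gives (k+2)(k+1) a_{k+2} = (k^2 - n^2) a_k = (k - 3)(k + 3) a_k. The right side vanishes at k = 3, so the series with the parity of 3 terminates at degree 3.
Standard normalization: leading coefficient of T_n is 2^(n-1), so a_3 = 2^2 = 4. Work downward with a_k = (k+1)(k+2) a_{k+2} / ((k - 3)(k + 3)):
  a_1 = (2)(3)(4) / ((1 - 3)(1 + 3)) = 24/(-8) = -3
Hence T_3(x) = 4 x^3 - 3 x.

T_3(x); series = 4 x^3 - 3 x


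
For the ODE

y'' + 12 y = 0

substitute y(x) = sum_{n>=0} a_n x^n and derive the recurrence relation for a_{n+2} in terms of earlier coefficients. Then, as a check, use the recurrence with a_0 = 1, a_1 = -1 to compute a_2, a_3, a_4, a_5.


Substitute y = sum_n a_n x^n into y'' + (const) y = 0.
y''(x) = sum_{n>=0} (n+2)(n+1) a_{n+2} x^n.
The ODE becomes sum_n [(n+2)(n+1) a_{n+2} + 12 a_n] x^n = 0.
Setting each coefficient to zero gives the recurrence:
  (n+2)(n+1) a_{n+2} + 12 a_n = 0,
  a_{n+2} = -12 / ((n+1)(n+2)) a_n.

Check with a_0 = 1, a_1 = -1 (apply the recurrence for n = 0, 1, 2, 3): a_0 = 1, a_1 = -1, a_2 = -6, a_3 = 2, a_4 = 6, a_5 = -6/5.

a_{n+2} = -12/((n+1)(n+2)) * a_n; check: a_0 = 1, a_1 = -1, a_2 = -6, a_3 = 2, a_4 = 6, a_5 = -6/5


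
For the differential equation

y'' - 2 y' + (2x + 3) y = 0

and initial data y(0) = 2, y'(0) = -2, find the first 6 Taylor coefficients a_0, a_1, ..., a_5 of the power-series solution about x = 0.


Ansatz: y(x) = sum_{n>=0} a_n x^n, so y'(x) = sum_{n>=1} n a_n x^(n-1) and y''(x) = sum_{n>=2} n(n-1) a_n x^(n-2).
Substitute into P(x) y'' + Q(x) y' + R(x) y = 0 with P(x) = 1, Q(x) = -2, R(x) = 2x + 3, and match powers of x.
Initial conditions: a_0 = 2, a_1 = -2.
Setting the coefficient of each power of x to zero and solving order by order (substituting the coefficients already found):
  x^0: 2 a_2 - 2 a_1 + 3 a_0 = 0  ->  2 a_2 = 2 a_1 - 3 a_0 = -10  ->  a_2 = -5
  x^1: 6 a_3 - 4 a_2 + 3 a_1 + 2 a_0 = 0  ->  6 a_3 = 4 a_2 - 3 a_1 - 2 a_0 = -18  ->  a_3 = -3
  x^2: 12 a_4 - 6 a_3 + 3 a_2 + 2 a_1 = 0  ->  12 a_4 = 6 a_3 - 3 a_2 - 2 a_1 = 1  ->  a_4 = 1/12
  x^3: 20 a_5 - 8 a_4 + 3 a_3 + 2 a_2 = 0  ->  20 a_5 = 8 a_4 - 3 a_3 - 2 a_2 = 59/3  ->  a_5 = 59/60
Truncated series: y(x) = 2 - 2 x - 5 x^2 - 3 x^3 + (1/12) x^4 + (59/60) x^5 + O(x^6).

a_0 = 2; a_1 = -2; a_2 = -5; a_3 = -3; a_4 = 1/12; a_5 = 59/60


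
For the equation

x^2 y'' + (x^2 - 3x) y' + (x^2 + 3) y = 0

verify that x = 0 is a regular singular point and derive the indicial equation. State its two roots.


Divide by x^2 to reach normal form y'' + P_1(x) y' + P_2(x) y = 0 with P_1(x) = 1 - 3/x and P_2(x) = 1 + 3/x^2.
x = 0 is a singular point because the y'-coefficient 1 - 3/x has a pole at x = 0 and the y-coefficient 1 + 3/x^2 has a pole at x = 0.
It is a regular singular point because x P_1(x) = p(x) = x - 3 and x^2 P_2(x) = q(x) = x^2 + 3 are polynomials, hence analytic at x = 0.
p(0) = -3,  q(0) = 3.
Indicial equation: r(r-1) + p(0) r + q(0) = 0, i.e. r^2 + (p(0) - 1) r + q(0) = 0, i.e. r^2 - 4 r + 3 = 0.
Discriminant: (-4)^2 - 4(3) = 4, so r = (4 ± 2)/2.
Solving: r_1 = 3, r_2 = 1.

indicial: r^2 - 4 r + 3 = 0; roots r_1 = 3, r_2 = 1


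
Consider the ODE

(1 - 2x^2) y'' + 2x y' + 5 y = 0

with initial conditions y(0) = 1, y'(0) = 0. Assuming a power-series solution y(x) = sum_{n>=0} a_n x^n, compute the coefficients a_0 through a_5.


Ansatz: y(x) = sum_{n>=0} a_n x^n, so y'(x) = sum_{n>=1} n a_n x^(n-1) and y''(x) = sum_{n>=2} n(n-1) a_n x^(n-2).
Substitute into P(x) y'' + Q(x) y' + R(x) y = 0 with P(x) = 1 - 2x^2, Q(x) = 2x, R(x) = 5, and match powers of x.
Initial conditions: a_0 = 1, a_1 = 0.
Setting the coefficient of each power of x to zero and solving order by order (substituting the coefficients already found):
  x^0: 2 a_2 + 5 a_0 = 0  ->  2 a_2 = -5 a_0 = -5  ->  a_2 = -5/2
  x^1: 6 a_3 + 7 a_1 = 0  ->  6 a_3 = -7 a_1 = 0  ->  a_3 = 0
  x^2: 12 a_4 + 5 a_2 = 0  ->  12 a_4 = -5 a_2 = 25/2  ->  a_4 = 25/24
  x^3: 20 a_5 - a_3 = 0  ->  20 a_5 = a_3 = 0  ->  a_5 = 0
Truncated series: y(x) = 1 - (5/2) x^2 + (25/24) x^4 + O(x^6).

a_0 = 1; a_1 = 0; a_2 = -5/2; a_3 = 0; a_4 = 25/24; a_5 = 0


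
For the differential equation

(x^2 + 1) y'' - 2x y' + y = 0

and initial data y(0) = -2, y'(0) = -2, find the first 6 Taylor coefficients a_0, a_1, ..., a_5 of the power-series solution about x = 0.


Ansatz: y(x) = sum_{n>=0} a_n x^n, so y'(x) = sum_{n>=1} n a_n x^(n-1) and y''(x) = sum_{n>=2} n(n-1) a_n x^(n-2).
Substitute into P(x) y'' + Q(x) y' + R(x) y = 0 with P(x) = x^2 + 1, Q(x) = -2x, R(x) = 1, and match powers of x.
Initial conditions: a_0 = -2, a_1 = -2.
Setting the coefficient of each power of x to zero and solving order by order (substituting the coefficients already found):
  x^0: 2 a_2 + a_0 = 0  ->  2 a_2 = -a_0 = 2  ->  a_2 = 1
  x^1: 6 a_3 - a_1 = 0  ->  6 a_3 = a_1 = -2  ->  a_3 = -1/3
  x^2: 12 a_4 - a_2 = 0  ->  12 a_4 = a_2 = 1  ->  a_4 = 1/12
  x^3: 20 a_5 + a_3 = 0  ->  20 a_5 = -a_3 = 1/3  ->  a_5 = 1/60
Truncated series: y(x) = -2 - 2 x + x^2 - (1/3) x^3 + (1/12) x^4 + (1/60) x^5 + O(x^6).

a_0 = -2; a_1 = -2; a_2 = 1; a_3 = -1/3; a_4 = 1/12; a_5 = 1/60


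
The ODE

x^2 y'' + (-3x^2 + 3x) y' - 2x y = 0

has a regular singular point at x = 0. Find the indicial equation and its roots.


Divide by x^2 to reach normal form y'' + P_1(x) y' + P_2(x) y = 0 with P_1(x) = -3 + 3/x and P_2(x) = -2/x.
x = 0 is a singular point because the y'-coefficient -3 + 3/x has a pole at x = 0 and the y-coefficient -2/x has a pole at x = 0.
It is a regular singular point because x P_1(x) = p(x) = 3 - 3x and x^2 P_2(x) = q(x) = -2x are polynomials, hence analytic at x = 0.
p(0) = 3,  q(0) = 0.
Indicial equation: r(r-1) + p(0) r + q(0) = 0, i.e. r^2 + (p(0) - 1) r + q(0) = 0, i.e. r^2 + 2 r = 0.
Discriminant: (2)^2 - 4(0) = 4, so r = (-2 ± 2)/2.
Solving: r_1 = 0, r_2 = -2.

indicial: r^2 + 2 r = 0; roots r_1 = 0, r_2 = -2


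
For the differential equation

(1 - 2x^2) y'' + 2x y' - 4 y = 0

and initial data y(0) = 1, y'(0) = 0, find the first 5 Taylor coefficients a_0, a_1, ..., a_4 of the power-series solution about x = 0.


Ansatz: y(x) = sum_{n>=0} a_n x^n, so y'(x) = sum_{n>=1} n a_n x^(n-1) and y''(x) = sum_{n>=2} n(n-1) a_n x^(n-2).
Substitute into P(x) y'' + Q(x) y' + R(x) y = 0 with P(x) = 1 - 2x^2, Q(x) = 2x, R(x) = -4, and match powers of x.
Initial conditions: a_0 = 1, a_1 = 0.
Setting the coefficient of each power of x to zero and solving order by order (substituting the coefficients already found):
  x^0: 2 a_2 - 4 a_0 = 0  ->  2 a_2 = 4 a_0 = 4  ->  a_2 = 2
  x^1: 6 a_3 - 2 a_1 = 0  ->  6 a_3 = 2 a_1 = 0  ->  a_3 = 0
  x^2: 12 a_4 - 4 a_2 = 0  ->  12 a_4 = 4 a_2 = 8  ->  a_4 = 2/3
Truncated series: y(x) = 1 + 2 x^2 + (2/3) x^4 + O(x^5).

a_0 = 1; a_1 = 0; a_2 = 2; a_3 = 0; a_4 = 2/3


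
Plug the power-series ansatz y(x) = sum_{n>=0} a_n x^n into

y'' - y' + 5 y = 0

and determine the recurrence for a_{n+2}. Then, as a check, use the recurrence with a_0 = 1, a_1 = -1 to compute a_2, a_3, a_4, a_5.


Substitute y = sum_n a_n x^n.
y''(x) has coefficient (n+2)(n+1) a_{n+2} at x^n;
-y'(x) has coefficient -(n+1) a_{n+1} at x^n;
5 y(x) has coefficient 5 a_n at x^n.
Matching x^n: (n+2)(n+1) a_{n+2} - (n+1) a_{n+1} + 5 a_n = 0.
Thus a_{n+2} = [(n+1) a_{n+1} - 5 a_n] / ((n+1)(n+2)).

Check with a_0 = 1, a_1 = -1 (apply the recurrence for n = 0, 1, 2, 3): a_0 = 1, a_1 = -1, a_2 = -3, a_3 = -1/6, a_4 = 29/24, a_5 = 17/60.

a_(n+2) = [(n+1) a_(n+1) - 5 a_n] / ((n+1)(n+2)); check: a_0 = 1, a_1 = -1, a_2 = -3, a_3 = -1/6, a_4 = 29/24, a_5 = 17/60


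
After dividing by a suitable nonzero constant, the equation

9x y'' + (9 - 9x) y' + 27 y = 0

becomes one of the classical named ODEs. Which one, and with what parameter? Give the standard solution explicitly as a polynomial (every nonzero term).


All three coefficients share the factor 9; dividing through by 9 gives  x y'' + (1 - x) y' + 3 y = 0.
This matches the Laguerre equation x y'' + (1 - x) y' + n y = 0 with n = 3; the polynomial solution is L_3(x).
With y = sum_k a_k x^k, matching x^k gives (k+1)k a_{k+1} + (k+1) a_{k+1} - k a_k + n a_k = 0, i.e. (k+1)^2 a_{k+1} = (k - n) a_k = (k - 3) a_k. The right side vanishes at k = 3, so the series terminates at degree 3.
Standard normalization L_n(0) = 1 gives a_0 = 1. Work upward with a_{k+1} = (k - 3) a_k / (k+1)^2:
  a_1 = (0 - 3)(1) / 1^2 = -3/1 = -3
  a_2 = (1 - 3)(-3) / 2^2 = 6/4 = 3/2
  a_3 = (2 - 3)(3/2) / 3^2 = (-3/2)/9 = -1/6
Hence L_3(x) = -x^3/6 + 3 x^2/2 - 3 x + 1.

L_3(x); series = -x^3/6 + 3 x^2/2 - 3 x + 1


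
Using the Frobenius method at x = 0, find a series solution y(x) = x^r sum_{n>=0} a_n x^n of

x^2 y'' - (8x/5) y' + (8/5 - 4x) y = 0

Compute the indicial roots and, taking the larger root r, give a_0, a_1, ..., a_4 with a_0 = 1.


Write in Frobenius form y'' + (p(x)/x) y' + (q(x)/x^2) y = 0:
  p(x) = -8/5,  q(x) = 8/5 - 4x.
Indicial equation: r(r-1) + (-8/5) r + (8/5) = 0 -> roots r_1 = 8/5, r_2 = 1.
Take r = r_1 = 8/5. Let y(x) = x^r sum_{n>=0} a_n x^n with a_0 = 1.
Substitute y = x^r sum a_n x^n and match x^{r+n}. The recurrence is
  D(n) a_n - 4 a_{n-1} = 0,  where D(n) = (r+n)(r+n-1) + (-8/5)(r+n) + (8/5).
  a_n = 4 / D(n) * a_{n-1}.
Since the indicial polynomial factors as (r - r_1)(r - r_2), D(n) = (r_1 + n - r_1)(r_1 + n - r_2) = n(n + 3/5).
Evaluating step by step (a_0 = 1):
  n = 1: D(1) = 1(1 + 3/5) = 8/5; numerator = 4(1) = 4; a_1 = (4)/(8/5) = 5/2
  n = 2: D(2) = 2(2 + 3/5) = 26/5; numerator = 4(5/2) = 10; a_2 = (10)/(26/5) = 25/13
  n = 3: D(3) = 3(3 + 3/5) = 54/5; numerator = 4(25/13) = 100/13; a_3 = (100/13)/(54/5) = 250/351
  n = 4: D(4) = 4(4 + 3/5) = 92/5; numerator = 4(250/351) = 1000/351; a_4 = (1000/351)/(92/5) = 1250/8073

r = 8/5; a_0 = 1; a_1 = 5/2; a_2 = 25/13; a_3 = 250/351; a_4 = 1250/8073


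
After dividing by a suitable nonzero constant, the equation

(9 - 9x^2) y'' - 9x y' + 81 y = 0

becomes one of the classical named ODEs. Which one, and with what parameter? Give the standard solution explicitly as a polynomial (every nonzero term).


All three coefficients share the factor 9; dividing through by 9 gives  (1 - x^2) y'' - x y' + 9 y = 0.
This matches the Chebyshev equation (1 - x^2) y'' - x y' + n^2 y = 0 (note the -x y' term, not -2x y') with n^2 = 9, so n = 3; the polynomial solution is T_3(x).
With y = sum_k a_k x^k, matching x^k gives (k+2)(k+1) a_{k+2} = (k^2 - n^2) a_k = (k - 3)(k + 3) a_k. The right side vanishes at k = 3, so the series with the parity of 3 terminates at degree 3.
Standard normalization: leading coefficient of T_n is 2^(n-1), so a_3 = 2^2 = 4. Work downward with a_k = (k+1)(k+2) a_{k+2} / ((k - 3)(k + 3)):
  a_1 = (2)(3)(4) / ((1 - 3)(1 + 3)) = 24/(-8) = -3
Hence T_3(x) = 4 x^3 - 3 x.

T_3(x); series = 4 x^3 - 3 x


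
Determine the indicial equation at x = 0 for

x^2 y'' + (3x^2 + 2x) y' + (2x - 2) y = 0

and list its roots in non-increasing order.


Divide by x^2 to reach normal form y'' + P_1(x) y' + P_2(x) y = 0 with P_1(x) = 3 + 2/x and P_2(x) = 2/x - 2/x^2.
x = 0 is a singular point because the y'-coefficient 3 + 2/x has a pole at x = 0 and the y-coefficient 2/x - 2/x^2 has a pole at x = 0.
It is a regular singular point because x P_1(x) = p(x) = 3x + 2 and x^2 P_2(x) = q(x) = 2x - 2 are polynomials, hence analytic at x = 0.
p(0) = 2,  q(0) = -2.
Indicial equation: r(r-1) + p(0) r + q(0) = 0, i.e. r^2 + (p(0) - 1) r + q(0) = 0, i.e. r^2 + 1 r - 2 = 0.
Discriminant: (1)^2 - 4(-2) = 9, so r = (-1 ± 3)/2.
Solving: r_1 = 1, r_2 = -2.

indicial: r^2 + 1 r - 2 = 0; roots r_1 = 1, r_2 = -2


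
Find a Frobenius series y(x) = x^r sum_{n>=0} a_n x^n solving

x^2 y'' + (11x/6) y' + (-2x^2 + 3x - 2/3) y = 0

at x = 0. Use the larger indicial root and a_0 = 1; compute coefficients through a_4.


Write in Frobenius form y'' + (p(x)/x) y' + (q(x)/x^2) y = 0:
  p(x) = 11/6,  q(x) = -2x^2 + 3x - 2/3.
Indicial equation: r(r-1) + (11/6) r + (-2/3) = 0 -> roots r_1 = 1/2, r_2 = -4/3.
Take r = r_1 = 1/2. Let y(x) = x^r sum_{n>=0} a_n x^n with a_0 = 1.
Substitute y = x^r sum a_n x^n and match x^{r+n}. The recurrence is
  D(n) a_n + 3 a_{n-1} - 2 a_{n-2} = 0,  where D(n) = (r+n)(r+n-1) + (11/6)(r+n) + (-2/3).
  a_n = [-3 a_{n-1} + 2 a_{n-2}] / D(n).
Since the indicial polynomial factors as (r - r_1)(r - r_2), D(n) = (r_1 + n - r_1)(r_1 + n - r_2) = n(n + 11/6).
Evaluating step by step (a_0 = 1):
  n = 1: D(1) = 1(1 + 11/6) = 17/6; numerator = -3(1) = -3; a_1 = (-3)/(17/6) = -18/17
  n = 2: D(2) = 2(2 + 11/6) = 23/3; numerator = -3(-18/17) + 2(1) = 88/17; a_2 = (88/17)/(23/3) = 264/391
  n = 3: D(3) = 3(3 + 11/6) = 29/2; numerator = -3(264/391) + 2(-18/17) = -1620/391; a_3 = (-1620/391)/(29/2) = -3240/11339
  n = 4: D(4) = 4(4 + 11/6) = 70/3; numerator = -3(-3240/11339) + 2(264/391) = 25032/11339; a_4 = (25032/11339)/(70/3) = 5364/56695

r = 1/2; a_0 = 1; a_1 = -18/17; a_2 = 264/391; a_3 = -3240/11339; a_4 = 5364/56695


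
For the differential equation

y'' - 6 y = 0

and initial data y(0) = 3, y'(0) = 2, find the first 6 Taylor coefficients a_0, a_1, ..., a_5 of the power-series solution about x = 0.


Ansatz: y(x) = sum_{n>=0} a_n x^n, so y'(x) = sum_{n>=1} n a_n x^(n-1) and y''(x) = sum_{n>=2} n(n-1) a_n x^(n-2).
Substitute into P(x) y'' + Q(x) y' + R(x) y = 0 with P(x) = 1, Q(x) = 0, R(x) = -6, and match powers of x.
Initial conditions: a_0 = 3, a_1 = 2.
Setting the coefficient of each power of x to zero and solving order by order (substituting the coefficients already found):
  x^0: 2 a_2 - 6 a_0 = 0  ->  2 a_2 = 6 a_0 = 18  ->  a_2 = 9
  x^1: 6 a_3 - 6 a_1 = 0  ->  6 a_3 = 6 a_1 = 12  ->  a_3 = 2
  x^2: 12 a_4 - 6 a_2 = 0  ->  12 a_4 = 6 a_2 = 54  ->  a_4 = 9/2
  x^3: 20 a_5 - 6 a_3 = 0  ->  20 a_5 = 6 a_3 = 12  ->  a_5 = 3/5
Truncated series: y(x) = 3 + 2 x + 9 x^2 + 2 x^3 + (9/2) x^4 + (3/5) x^5 + O(x^6).

a_0 = 3; a_1 = 2; a_2 = 9; a_3 = 2; a_4 = 9/2; a_5 = 3/5


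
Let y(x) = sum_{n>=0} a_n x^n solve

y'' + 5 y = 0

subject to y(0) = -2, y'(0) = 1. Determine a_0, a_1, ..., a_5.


Ansatz: y(x) = sum_{n>=0} a_n x^n, so y'(x) = sum_{n>=1} n a_n x^(n-1) and y''(x) = sum_{n>=2} n(n-1) a_n x^(n-2).
Substitute into P(x) y'' + Q(x) y' + R(x) y = 0 with P(x) = 1, Q(x) = 0, R(x) = 5, and match powers of x.
Initial conditions: a_0 = -2, a_1 = 1.
Setting the coefficient of each power of x to zero and solving order by order (substituting the coefficients already found):
  x^0: 2 a_2 + 5 a_0 = 0  ->  2 a_2 = -5 a_0 = 10  ->  a_2 = 5
  x^1: 6 a_3 + 5 a_1 = 0  ->  6 a_3 = -5 a_1 = -5  ->  a_3 = -5/6
  x^2: 12 a_4 + 5 a_2 = 0  ->  12 a_4 = -5 a_2 = -25  ->  a_4 = -25/12
  x^3: 20 a_5 + 5 a_3 = 0  ->  20 a_5 = -5 a_3 = 25/6  ->  a_5 = 5/24
Truncated series: y(x) = -2 + x + 5 x^2 - (5/6) x^3 - (25/12) x^4 + (5/24) x^5 + O(x^6).

a_0 = -2; a_1 = 1; a_2 = 5; a_3 = -5/6; a_4 = -25/12; a_5 = 5/24
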